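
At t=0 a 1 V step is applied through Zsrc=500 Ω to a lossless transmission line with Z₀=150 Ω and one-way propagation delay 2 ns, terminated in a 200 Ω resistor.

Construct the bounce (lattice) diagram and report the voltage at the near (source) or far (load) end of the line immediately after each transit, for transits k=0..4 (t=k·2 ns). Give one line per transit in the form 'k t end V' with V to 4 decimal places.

0 0 source 0.2308
1 2 load 0.2637
2 4 source 0.2815
3 6 load 0.2840
4 8 source 0.2854

Γ_L=0.142857, Γ_S=0.538462; launch V₁=1·150/650=0.230769
k=0 src: V=0.2308
k=1 load: inc=0.230769, refl=0.230769·0.142857=0.0330; V=0.000000+0.230769+0.032967=0.2637
k=2 src: inc=0.032967, refl=0.032967·0.538462=0.0178; V=0.230769+0.032967+0.017751=0.2815
k=3 load: inc=0.017751, refl=0.017751·0.142857=0.0025; V=0.263736+0.017751+0.002536=0.2840
k=4 src: inc=0.002536, refl=0.002536·0.538462=0.0014; V=0.281488+0.002536+0.001365=0.2854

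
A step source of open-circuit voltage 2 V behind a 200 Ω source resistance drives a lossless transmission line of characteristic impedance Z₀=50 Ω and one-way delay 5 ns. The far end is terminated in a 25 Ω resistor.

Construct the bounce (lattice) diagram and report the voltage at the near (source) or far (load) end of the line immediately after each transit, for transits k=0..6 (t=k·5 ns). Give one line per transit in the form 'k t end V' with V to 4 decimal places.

Γ_L=-0.333333, Γ_S=0.600000; launch V₁=2·50/250=0.400000
k=0 src: V=0.4000
k=1 load: inc=0.400000, refl=0.400000·-0.333333=-0.1333; V=0.000000+0.400000+-0.133333=0.2667
k=2 src: inc=-0.133333, refl=-0.133333·0.600000=-0.0800; V=0.400000+-0.133333+-0.080000=0.1867
k=3 load: inc=-0.080000, refl=-0.080000·-0.333333=0.0267; V=0.266667+-0.080000+0.026667=0.2133
k=4 src: inc=0.026667, refl=0.026667·0.600000=0.0160; V=0.186667+0.026667+0.016000=0.2293
k=5 load: inc=0.016000, refl=0.016000·-0.333333=-0.0053; V=0.213333+0.016000+-0.005333=0.2240
k=6 src: inc=-0.005333, refl=-0.005333·0.600000=-0.0032; V=0.229333+-0.005333+-0.003200=0.2208

0 0 source 0.4000
1 5 load 0.2667
2 10 source 0.1867
3 15 load 0.2133
4 20 source 0.2293
5 25 load 0.2240
6 30 source 0.2208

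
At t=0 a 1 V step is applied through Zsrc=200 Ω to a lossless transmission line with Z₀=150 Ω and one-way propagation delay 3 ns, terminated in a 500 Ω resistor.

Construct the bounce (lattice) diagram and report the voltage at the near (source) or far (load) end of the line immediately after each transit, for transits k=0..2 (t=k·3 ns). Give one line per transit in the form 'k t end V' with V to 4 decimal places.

0 0 source 0.4286
1 3 load 0.6593
2 6 source 0.6923

Γ_L=0.538462, Γ_S=0.142857; launch V₁=1·150/350=0.428571
k=0 src: V=0.4286
k=1 load: inc=0.428571, refl=0.428571·0.538462=0.2308; V=0.000000+0.428571+0.230769=0.6593
k=2 src: inc=0.230769, refl=0.230769·0.142857=0.0330; V=0.428571+0.230769+0.032967=0.6923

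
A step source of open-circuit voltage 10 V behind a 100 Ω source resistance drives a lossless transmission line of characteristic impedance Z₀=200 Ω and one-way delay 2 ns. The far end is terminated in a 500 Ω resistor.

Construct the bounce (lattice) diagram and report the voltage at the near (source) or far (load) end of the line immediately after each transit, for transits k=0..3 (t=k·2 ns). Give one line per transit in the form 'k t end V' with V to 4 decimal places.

Γ_L=0.428571, Γ_S=-0.333333; launch V₁=10·200/300=6.666667
k=0 src: V=6.6667
k=1 load: inc=6.666667, refl=6.666667·0.428571=2.8571; V=0.000000+6.666667+2.857143=9.5238
k=2 src: inc=2.857143, refl=2.857143·-0.333333=-0.9524; V=6.666667+2.857143+-0.952381=8.5714
k=3 load: inc=-0.952381, refl=-0.952381·0.428571=-0.4082; V=9.523810+-0.952381+-0.408163=8.1633

0 0 source 6.6667
1 2 load 9.5238
2 4 source 8.5714
3 6 load 8.1633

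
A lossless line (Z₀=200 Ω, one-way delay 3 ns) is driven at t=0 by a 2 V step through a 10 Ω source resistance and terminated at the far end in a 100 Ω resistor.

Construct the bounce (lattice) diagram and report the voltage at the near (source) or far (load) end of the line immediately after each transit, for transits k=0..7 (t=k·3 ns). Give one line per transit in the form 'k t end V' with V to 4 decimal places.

0 0 source 1.9048
1 3 load 1.2698
2 6 source 1.8443
3 9 load 1.6528
4 12 source 1.8261
5 15 load 1.7683
6 18 source 1.8206
7 21 load 1.8031

Γ_L=-0.333333, Γ_S=-0.904762; launch V₁=2·200/210=1.904762
k=0 src: V=1.9048
k=1 load: inc=1.904762, refl=1.904762·-0.333333=-0.6349; V=0.000000+1.904762+-0.634921=1.2698
k=2 src: inc=-0.634921, refl=-0.634921·-0.904762=0.5745; V=1.904762+-0.634921+0.574452=1.8443
k=3 load: inc=0.574452, refl=0.574452·-0.333333=-0.1915; V=1.269841+0.574452+-0.191484=1.6528
k=4 src: inc=-0.191484, refl=-0.191484·-0.904762=0.1732; V=1.844293+-0.191484+0.173247=1.8261
k=5 load: inc=0.173247, refl=0.173247·-0.333333=-0.0577; V=1.652809+0.173247+-0.057749=1.7683
k=6 src: inc=-0.057749, refl=-0.057749·-0.904762=0.0522; V=1.826057+-0.057749+0.052249=1.8206
k=7 load: inc=0.052249, refl=0.052249·-0.333333=-0.0174; V=1.768308+0.052249+-0.017416=1.8031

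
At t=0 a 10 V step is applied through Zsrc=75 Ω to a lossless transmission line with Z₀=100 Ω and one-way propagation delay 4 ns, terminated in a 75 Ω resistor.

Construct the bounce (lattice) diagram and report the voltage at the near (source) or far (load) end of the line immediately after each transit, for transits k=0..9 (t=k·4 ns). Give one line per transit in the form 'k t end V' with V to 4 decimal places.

0 0 source 5.7143
1 4 load 4.8980
2 8 source 5.0146
3 12 load 4.9979
4 16 source 5.0003
5 20 load 5.0000
6 24 source 5.0000
7 28 load 5.0000
8 32 source 5.0000
9 36 load 5.0000

Γ_L=-0.142857, Γ_S=-0.142857; launch V₁=10·100/175=5.714286
k=0 src: V=5.7143
k=1 load: inc=5.714286, refl=5.714286·-0.142857=-0.8163; V=0.000000+5.714286+-0.816327=4.8980
k=2 src: inc=-0.816327, refl=-0.816327·-0.142857=0.1166; V=5.714286+-0.816327+0.116618=5.0146
k=3 load: inc=0.116618, refl=0.116618·-0.142857=-0.0167; V=4.897959+0.116618+-0.016660=4.9979
k=4 src: inc=-0.016660, refl=-0.016660·-0.142857=0.0024; V=5.014577+-0.016660+0.002380=5.0003
k=5 load: inc=0.002380, refl=0.002380·-0.142857=-0.0003; V=4.997918+0.002380+-0.000340=5.0000
k=6 src: inc=-0.000340, refl=-0.000340·-0.142857=0.0000; V=5.000297+-0.000340+0.000049=5.0000
k=7 load: inc=0.000049, refl=0.000049·-0.142857=-0.0000; V=4.999958+0.000049+-0.000007=5.0000
k=8 src: inc=-0.000007, refl=-0.000007·-0.142857=0.0000; V=5.000006+-0.000007+0.000001=5.0000
k=9 load: inc=0.000001, refl=0.000001·-0.142857=-0.0000; V=4.999999+0.000001+-0.000000=5.0000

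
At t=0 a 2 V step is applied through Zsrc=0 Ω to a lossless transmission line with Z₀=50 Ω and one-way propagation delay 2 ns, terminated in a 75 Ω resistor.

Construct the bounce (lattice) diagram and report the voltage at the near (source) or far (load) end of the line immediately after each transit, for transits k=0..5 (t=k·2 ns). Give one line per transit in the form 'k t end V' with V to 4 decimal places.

Γ_L=0.200000, Γ_S=-1.000000; launch V₁=2·50/50=2.000000
k=0 src: V=2.0000
k=1 load: inc=2.000000, refl=2.000000·0.200000=0.4000; V=0.000000+2.000000+0.400000=2.4000
k=2 src: inc=0.400000, refl=0.400000·-1.000000=-0.4000; V=2.000000+0.400000+-0.400000=2.0000
k=3 load: inc=-0.400000, refl=-0.400000·0.200000=-0.0800; V=2.400000+-0.400000+-0.080000=1.9200
k=4 src: inc=-0.080000, refl=-0.080000·-1.000000=0.0800; V=2.000000+-0.080000+0.080000=2.0000
k=5 load: inc=0.080000, refl=0.080000·0.200000=0.0160; V=1.920000+0.080000+0.016000=2.0160

0 0 source 2.0000
1 2 load 2.4000
2 4 source 2.0000
3 6 load 1.9200
4 8 source 2.0000
5 10 load 2.0160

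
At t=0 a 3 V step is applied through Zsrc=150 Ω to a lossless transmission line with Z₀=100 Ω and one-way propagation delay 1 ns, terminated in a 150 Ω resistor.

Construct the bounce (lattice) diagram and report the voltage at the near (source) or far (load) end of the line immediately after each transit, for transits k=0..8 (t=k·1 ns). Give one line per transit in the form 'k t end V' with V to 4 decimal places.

0 0 source 1.2000
1 1 load 1.4400
2 2 source 1.4880
3 3 load 1.4976
4 4 source 1.4995
5 5 load 1.4999
6 6 source 1.5000
7 7 load 1.5000
8 8 source 1.5000

Γ_L=0.200000, Γ_S=0.200000; launch V₁=3·100/250=1.200000
k=0 src: V=1.2000
k=1 load: inc=1.200000, refl=1.200000·0.200000=0.2400; V=0.000000+1.200000+0.240000=1.4400
k=2 src: inc=0.240000, refl=0.240000·0.200000=0.0480; V=1.200000+0.240000+0.048000=1.4880
k=3 load: inc=0.048000, refl=0.048000·0.200000=0.0096; V=1.440000+0.048000+0.009600=1.4976
k=4 src: inc=0.009600, refl=0.009600·0.200000=0.0019; V=1.488000+0.009600+0.001920=1.4995
k=5 load: inc=0.001920, refl=0.001920·0.200000=0.0004; V=1.497600+0.001920+0.000384=1.4999
k=6 src: inc=0.000384, refl=0.000384·0.200000=0.0001; V=1.499520+0.000384+0.000077=1.5000
k=7 load: inc=0.000077, refl=0.000077·0.200000=0.0000; V=1.499904+0.000077+0.000015=1.5000
k=8 src: inc=0.000015, refl=0.000015·0.200000=0.0000; V=1.499981+0.000015+0.000003=1.5000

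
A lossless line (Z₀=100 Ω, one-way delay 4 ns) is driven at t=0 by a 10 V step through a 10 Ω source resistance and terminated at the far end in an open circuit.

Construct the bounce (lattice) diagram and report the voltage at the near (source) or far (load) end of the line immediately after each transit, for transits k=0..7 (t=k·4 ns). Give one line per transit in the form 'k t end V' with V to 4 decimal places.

Γ_L=1.000000, Γ_S=-0.818182; launch V₁=10·100/110=9.090909
k=0 src: V=9.0909
k=1 load: inc=9.090909, refl=9.090909·1.000000=9.0909; V=0.000000+9.090909+9.090909=18.1818
k=2 src: inc=9.090909, refl=9.090909·-0.818182=-7.4380; V=9.090909+9.090909+-7.438017=10.7438
k=3 load: inc=-7.438017, refl=-7.438017·1.000000=-7.4380; V=18.181818+-7.438017+-7.438017=3.3058
k=4 src: inc=-7.438017, refl=-7.438017·-0.818182=6.0856; V=10.743802+-7.438017+6.085650=9.3914
k=5 load: inc=6.085650, refl=6.085650·1.000000=6.0856; V=3.305785+6.085650+6.085650=15.4771
k=6 src: inc=6.085650, refl=6.085650·-0.818182=-4.9792; V=9.391435+6.085650+-4.979168=10.4979
k=7 load: inc=-4.979168, refl=-4.979168·1.000000=-4.9792; V=15.477085+-4.979168+-4.979168=5.5187

0 0 source 9.0909
1 4 load 18.1818
2 8 source 10.7438
3 12 load 3.3058
4 16 source 9.3914
5 20 load 15.4771
6 24 source 10.4979
7 28 load 5.5187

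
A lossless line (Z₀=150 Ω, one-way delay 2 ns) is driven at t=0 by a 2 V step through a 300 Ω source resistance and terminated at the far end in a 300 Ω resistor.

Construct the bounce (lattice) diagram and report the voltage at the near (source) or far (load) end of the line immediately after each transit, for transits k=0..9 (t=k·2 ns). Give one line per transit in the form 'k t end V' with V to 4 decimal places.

Γ_L=0.333333, Γ_S=0.333333; launch V₁=2·150/450=0.666667
k=0 src: V=0.6667
k=1 load: inc=0.666667, refl=0.666667·0.333333=0.2222; V=0.000000+0.666667+0.222222=0.8889
k=2 src: inc=0.222222, refl=0.222222·0.333333=0.0741; V=0.666667+0.222222+0.074074=0.9630
k=3 load: inc=0.074074, refl=0.074074·0.333333=0.0247; V=0.888889+0.074074+0.024691=0.9877
k=4 src: inc=0.024691, refl=0.024691·0.333333=0.0082; V=0.962963+0.024691+0.008230=0.9959
k=5 load: inc=0.008230, refl=0.008230·0.333333=0.0027; V=0.987654+0.008230+0.002743=0.9986
k=6 src: inc=0.002743, refl=0.002743·0.333333=0.0009; V=0.995885+0.002743+0.000914=0.9995
k=7 load: inc=0.000914, refl=0.000914·0.333333=0.0003; V=0.998628+0.000914+0.000305=0.9998
k=8 src: inc=0.000305, refl=0.000305·0.333333=0.0001; V=0.999543+0.000305+0.000102=0.9999
k=9 load: inc=0.000102, refl=0.000102·0.333333=0.0000; V=0.999848+0.000102+0.000034=1.0000

0 0 source 0.6667
1 2 load 0.8889
2 4 source 0.9630
3 6 load 0.9877
4 8 source 0.9959
5 10 load 0.9986
6 12 source 0.9995
7 14 load 0.9998
8 16 source 0.9999
9 18 load 1.0000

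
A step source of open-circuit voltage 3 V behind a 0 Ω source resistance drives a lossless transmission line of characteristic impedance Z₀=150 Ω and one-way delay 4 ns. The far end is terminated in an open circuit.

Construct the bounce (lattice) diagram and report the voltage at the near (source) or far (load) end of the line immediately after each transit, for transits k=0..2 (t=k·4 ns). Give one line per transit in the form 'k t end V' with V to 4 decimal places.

0 0 source 3.0000
1 4 load 6.0000
2 8 source 3.0000

Γ_L=1.000000, Γ_S=-1.000000; launch V₁=3·150/150=3.000000
k=0 src: V=3.0000
k=1 load: inc=3.000000, refl=3.000000·1.000000=3.0000; V=0.000000+3.000000+3.000000=6.0000
k=2 src: inc=3.000000, refl=3.000000·-1.000000=-3.0000; V=3.000000+3.000000+-3.000000=3.0000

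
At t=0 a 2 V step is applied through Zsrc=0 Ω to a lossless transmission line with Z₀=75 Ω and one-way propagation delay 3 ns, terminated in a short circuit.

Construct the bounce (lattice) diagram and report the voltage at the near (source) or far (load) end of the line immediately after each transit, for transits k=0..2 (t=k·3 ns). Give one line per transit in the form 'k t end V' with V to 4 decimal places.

Γ_L=-1.000000, Γ_S=-1.000000; launch V₁=2·75/75=2.000000
k=0 src: V=2.0000
k=1 load: inc=2.000000, refl=2.000000·-1.000000=-2.0000; V=0.000000+2.000000+-2.000000=0.0000
k=2 src: inc=-2.000000, refl=-2.000000·-1.000000=2.0000; V=2.000000+-2.000000+2.000000=2.0000

0 0 source 2.0000
1 3 load 0.0000
2 6 source 2.0000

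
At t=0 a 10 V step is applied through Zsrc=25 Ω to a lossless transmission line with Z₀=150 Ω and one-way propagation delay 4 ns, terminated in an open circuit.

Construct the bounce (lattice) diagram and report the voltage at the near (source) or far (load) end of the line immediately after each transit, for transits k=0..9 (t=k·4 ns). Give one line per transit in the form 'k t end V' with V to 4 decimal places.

0 0 source 8.5714
1 4 load 17.1429
2 8 source 11.0204
3 12 load 4.8980
4 16 source 9.2711
5 20 load 13.6443
6 24 source 10.5206
7 28 load 7.3969
8 32 source 9.6281
9 36 load 11.8593

Γ_L=1.000000, Γ_S=-0.714286; launch V₁=10·150/175=8.571429
k=0 src: V=8.5714
k=1 load: inc=8.571429, refl=8.571429·1.000000=8.5714; V=0.000000+8.571429+8.571429=17.1429
k=2 src: inc=8.571429, refl=8.571429·-0.714286=-6.1224; V=8.571429+8.571429+-6.122449=11.0204
k=3 load: inc=-6.122449, refl=-6.122449·1.000000=-6.1224; V=17.142857+-6.122449+-6.122449=4.8980
k=4 src: inc=-6.122449, refl=-6.122449·-0.714286=4.3732; V=11.020408+-6.122449+4.373178=9.2711
k=5 load: inc=4.373178, refl=4.373178·1.000000=4.3732; V=4.897959+4.373178+4.373178=13.6443
k=6 src: inc=4.373178, refl=4.373178·-0.714286=-3.1237; V=9.271137+4.373178+-3.123698=10.5206
k=7 load: inc=-3.123698, refl=-3.123698·1.000000=-3.1237; V=13.644315+-3.123698+-3.123698=7.3969
k=8 src: inc=-3.123698, refl=-3.123698·-0.714286=2.2312; V=10.520616+-3.123698+2.231213=9.6281
k=9 load: inc=2.231213, refl=2.231213·1.000000=2.2312; V=7.396918+2.231213+2.231213=11.8593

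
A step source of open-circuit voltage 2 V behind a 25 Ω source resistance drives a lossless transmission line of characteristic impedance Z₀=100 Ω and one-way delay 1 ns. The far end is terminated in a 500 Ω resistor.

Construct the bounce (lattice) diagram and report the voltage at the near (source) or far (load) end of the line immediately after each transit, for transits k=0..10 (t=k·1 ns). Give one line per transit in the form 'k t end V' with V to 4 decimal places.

Γ_L=0.666667, Γ_S=-0.600000; launch V₁=2·100/125=1.600000
k=0 src: V=1.6000
k=1 load: inc=1.600000, refl=1.600000·0.666667=1.0667; V=0.000000+1.600000+1.066667=2.6667
k=2 src: inc=1.066667, refl=1.066667·-0.600000=-0.6400; V=1.600000+1.066667+-0.640000=2.0267
k=3 load: inc=-0.640000, refl=-0.640000·0.666667=-0.4267; V=2.666667+-0.640000+-0.426667=1.6000
k=4 src: inc=-0.426667, refl=-0.426667·-0.600000=0.2560; V=2.026667+-0.426667+0.256000=1.8560
k=5 load: inc=0.256000, refl=0.256000·0.666667=0.1707; V=1.600000+0.256000+0.170667=2.0267
k=6 src: inc=0.170667, refl=0.170667·-0.600000=-0.1024; V=1.856000+0.170667+-0.102400=1.9243
k=7 load: inc=-0.102400, refl=-0.102400·0.666667=-0.0683; V=2.026667+-0.102400+-0.068267=1.8560
k=8 src: inc=-0.068267, refl=-0.068267·-0.600000=0.0410; V=1.924267+-0.068267+0.040960=1.8970
k=9 load: inc=0.040960, refl=0.040960·0.666667=0.0273; V=1.856000+0.040960+0.027307=1.9243
k=10 src: inc=0.027307, refl=0.027307·-0.600000=-0.0164; V=1.896960+0.027307+-0.016384=1.9079

0 0 source 1.6000
1 1 load 2.6667
2 2 source 2.0267
3 3 load 1.6000
4 4 source 1.8560
5 5 load 2.0267
6 6 source 1.9243
7 7 load 1.8560
8 8 source 1.8970
9 9 load 1.9243
10 10 source 1.9079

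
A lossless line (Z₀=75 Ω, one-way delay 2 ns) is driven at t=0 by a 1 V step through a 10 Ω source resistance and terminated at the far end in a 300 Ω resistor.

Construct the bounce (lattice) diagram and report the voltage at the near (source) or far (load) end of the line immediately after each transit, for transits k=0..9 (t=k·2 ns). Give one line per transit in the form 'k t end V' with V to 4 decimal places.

0 0 source 0.8824
1 2 load 1.4118
2 4 source 1.0069
3 6 load 0.7640
4 8 source 0.9498
5 10 load 1.0612
6 12 source 0.9760
7 14 load 0.9249
8 16 source 0.9640
9 18 load 0.9874

Γ_L=0.600000, Γ_S=-0.764706; launch V₁=1·75/85=0.882353
k=0 src: V=0.8824
k=1 load: inc=0.882353, refl=0.882353·0.600000=0.5294; V=0.000000+0.882353+0.529412=1.4118
k=2 src: inc=0.529412, refl=0.529412·-0.764706=-0.4048; V=0.882353+0.529412+-0.404844=1.0069
k=3 load: inc=-0.404844, refl=-0.404844·0.600000=-0.2429; V=1.411765+-0.404844+-0.242907=0.7640
k=4 src: inc=-0.242907, refl=-0.242907·-0.764706=0.1858; V=1.006920+-0.242907+0.185752=0.9498
k=5 load: inc=0.185752, refl=0.185752·0.600000=0.1115; V=0.764014+0.185752+0.111451=1.0612
k=6 src: inc=0.111451, refl=0.111451·-0.764706=-0.0852; V=0.949766+0.111451+-0.085227=0.9760
k=7 load: inc=-0.085227, refl=-0.085227·0.600000=-0.0511; V=1.061217+-0.085227+-0.051136=0.9249
k=8 src: inc=-0.051136, refl=-0.051136·-0.764706=0.0391; V=0.975990+-0.051136+0.039104=0.9640
k=9 load: inc=0.039104, refl=0.039104·0.600000=0.0235; V=0.924853+0.039104+0.023463=0.9874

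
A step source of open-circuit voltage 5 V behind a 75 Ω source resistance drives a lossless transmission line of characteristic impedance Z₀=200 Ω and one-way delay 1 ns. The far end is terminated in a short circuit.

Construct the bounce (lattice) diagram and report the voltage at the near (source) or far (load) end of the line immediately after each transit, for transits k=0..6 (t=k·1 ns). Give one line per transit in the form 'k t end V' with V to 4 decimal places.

0 0 source 3.6364
1 1 load 0.0000
2 2 source 1.6529
3 3 load 0.0000
4 4 source 0.7513
5 5 load 0.0000
6 6 source 0.3415

Γ_L=-1.000000, Γ_S=-0.454545; launch V₁=5·200/275=3.636364
k=0 src: V=3.6364
k=1 load: inc=3.636364, refl=3.636364·-1.000000=-3.6364; V=0.000000+3.636364+-3.636364=0.0000
k=2 src: inc=-3.636364, refl=-3.636364·-0.454545=1.6529; V=3.636364+-3.636364+1.652893=1.6529
k=3 load: inc=1.652893, refl=1.652893·-1.000000=-1.6529; V=0.000000+1.652893+-1.652893=0.0000
k=4 src: inc=-1.652893, refl=-1.652893·-0.454545=0.7513; V=1.652893+-1.652893+0.751315=0.7513
k=5 load: inc=0.751315, refl=0.751315·-1.000000=-0.7513; V=0.000000+0.751315+-0.751315=0.0000
k=6 src: inc=-0.751315, refl=-0.751315·-0.454545=0.3415; V=0.751315+-0.751315+0.341507=0.3415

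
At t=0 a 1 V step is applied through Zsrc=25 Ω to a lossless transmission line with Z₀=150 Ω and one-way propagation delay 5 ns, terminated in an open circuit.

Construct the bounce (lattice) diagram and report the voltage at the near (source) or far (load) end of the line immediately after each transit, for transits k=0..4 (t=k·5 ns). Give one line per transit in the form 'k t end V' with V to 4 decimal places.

0 0 source 0.8571
1 5 load 1.7143
2 10 source 1.1020
3 15 load 0.4898
4 20 source 0.9271

Γ_L=1.000000, Γ_S=-0.714286; launch V₁=1·150/175=0.857143
k=0 src: V=0.8571
k=1 load: inc=0.857143, refl=0.857143·1.000000=0.8571; V=0.000000+0.857143+0.857143=1.7143
k=2 src: inc=0.857143, refl=0.857143·-0.714286=-0.6122; V=0.857143+0.857143+-0.612245=1.1020
k=3 load: inc=-0.612245, refl=-0.612245·1.000000=-0.6122; V=1.714286+-0.612245+-0.612245=0.4898
k=4 src: inc=-0.612245, refl=-0.612245·-0.714286=0.4373; V=1.102041+-0.612245+0.437318=0.9271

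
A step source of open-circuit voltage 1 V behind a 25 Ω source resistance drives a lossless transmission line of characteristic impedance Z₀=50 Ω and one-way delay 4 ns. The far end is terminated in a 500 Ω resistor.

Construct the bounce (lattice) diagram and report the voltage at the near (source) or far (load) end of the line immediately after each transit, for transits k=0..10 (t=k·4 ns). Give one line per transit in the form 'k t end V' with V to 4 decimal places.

Γ_L=0.818182, Γ_S=-0.333333; launch V₁=1·50/75=0.666667
k=0 src: V=0.6667
k=1 load: inc=0.666667, refl=0.666667·0.818182=0.5455; V=0.000000+0.666667+0.545455=1.2121
k=2 src: inc=0.545455, refl=0.545455·-0.333333=-0.1818; V=0.666667+0.545455+-0.181818=1.0303
k=3 load: inc=-0.181818, refl=-0.181818·0.818182=-0.1488; V=1.212121+-0.181818+-0.148760=0.8815
k=4 src: inc=-0.148760, refl=-0.148760·-0.333333=0.0496; V=1.030303+-0.148760+0.049587=0.9311
k=5 load: inc=0.049587, refl=0.049587·0.818182=0.0406; V=0.881543+0.049587+0.040571=0.9717
k=6 src: inc=0.040571, refl=0.040571·-0.333333=-0.0135; V=0.931129+0.040571+-0.013524=0.9582
k=7 load: inc=-0.013524, refl=-0.013524·0.818182=-0.0111; V=0.971700+-0.013524+-0.011065=0.9471
k=8 src: inc=-0.011065, refl=-0.011065·-0.333333=0.0037; V=0.958177+-0.011065+0.003688=0.9508
k=9 load: inc=0.003688, refl=0.003688·0.818182=0.0030; V=0.947112+0.003688+0.003018=0.9538
k=10 src: inc=0.003018, refl=0.003018·-0.333333=-0.0010; V=0.950800+0.003018+-0.001006=0.9528

0 0 source 0.6667
1 4 load 1.2121
2 8 source 1.0303
3 12 load 0.8815
4 16 source 0.9311
5 20 load 0.9717
6 24 source 0.9582
7 28 load 0.9471
8 32 source 0.9508
9 36 load 0.9538
10 40 source 0.9528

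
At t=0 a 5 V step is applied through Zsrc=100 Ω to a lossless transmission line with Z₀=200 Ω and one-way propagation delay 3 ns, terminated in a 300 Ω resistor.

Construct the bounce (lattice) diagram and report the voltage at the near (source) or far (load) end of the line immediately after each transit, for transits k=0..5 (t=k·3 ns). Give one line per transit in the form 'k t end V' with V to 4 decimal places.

0 0 source 3.3333
1 3 load 4.0000
2 6 source 3.7778
3 9 load 3.7333
4 12 source 3.7481
5 15 load 3.7511

Γ_L=0.200000, Γ_S=-0.333333; launch V₁=5·200/300=3.333333
k=0 src: V=3.3333
k=1 load: inc=3.333333, refl=3.333333·0.200000=0.6667; V=0.000000+3.333333+0.666667=4.0000
k=2 src: inc=0.666667, refl=0.666667·-0.333333=-0.2222; V=3.333333+0.666667+-0.222222=3.7778
k=3 load: inc=-0.222222, refl=-0.222222·0.200000=-0.0444; V=4.000000+-0.222222+-0.044444=3.7333
k=4 src: inc=-0.044444, refl=-0.044444·-0.333333=0.0148; V=3.777778+-0.044444+0.014815=3.7481
k=5 load: inc=0.014815, refl=0.014815·0.200000=0.0030; V=3.733333+0.014815+0.002963=3.7511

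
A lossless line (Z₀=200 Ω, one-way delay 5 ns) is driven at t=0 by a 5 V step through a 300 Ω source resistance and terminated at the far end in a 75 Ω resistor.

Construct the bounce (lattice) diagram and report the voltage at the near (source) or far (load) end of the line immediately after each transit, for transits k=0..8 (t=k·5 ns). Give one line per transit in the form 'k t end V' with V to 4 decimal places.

0 0 source 2.0000
1 5 load 1.0909
2 10 source 0.9091
3 15 load 0.9917
4 20 source 1.0083
5 25 load 1.0008
6 30 source 0.9992
7 35 load 0.9999
8 40 source 1.0001

Γ_L=-0.454545, Γ_S=0.200000; launch V₁=5·200/500=2.000000
k=0 src: V=2.0000
k=1 load: inc=2.000000, refl=2.000000·-0.454545=-0.9091; V=0.000000+2.000000+-0.909091=1.0909
k=2 src: inc=-0.909091, refl=-0.909091·0.200000=-0.1818; V=2.000000+-0.909091+-0.181818=0.9091
k=3 load: inc=-0.181818, refl=-0.181818·-0.454545=0.0826; V=1.090909+-0.181818+0.082645=0.9917
k=4 src: inc=0.082645, refl=0.082645·0.200000=0.0165; V=0.909091+0.082645+0.016529=1.0083
k=5 load: inc=0.016529, refl=0.016529·-0.454545=-0.0075; V=0.991736+0.016529+-0.007513=1.0008
k=6 src: inc=-0.007513, refl=-0.007513·0.200000=-0.0015; V=1.008264+-0.007513+-0.001503=0.9992
k=7 load: inc=-0.001503, refl=-0.001503·-0.454545=0.0007; V=1.000751+-0.001503+0.000683=0.9999
k=8 src: inc=0.000683, refl=0.000683·0.200000=0.0001; V=0.999249+0.000683+0.000137=1.0001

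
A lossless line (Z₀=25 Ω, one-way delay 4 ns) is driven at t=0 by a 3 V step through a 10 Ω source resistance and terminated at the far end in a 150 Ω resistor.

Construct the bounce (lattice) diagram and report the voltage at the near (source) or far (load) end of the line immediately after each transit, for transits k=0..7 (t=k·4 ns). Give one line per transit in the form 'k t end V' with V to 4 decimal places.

Γ_L=0.714286, Γ_S=-0.428571; launch V₁=3·25/35=2.142857
k=0 src: V=2.1429
k=1 load: inc=2.142857, refl=2.142857·0.714286=1.5306; V=0.000000+2.142857+1.530612=3.6735
k=2 src: inc=1.530612, refl=1.530612·-0.428571=-0.6560; V=2.142857+1.530612+-0.655977=3.0175
k=3 load: inc=-0.655977, refl=-0.655977·0.714286=-0.4686; V=3.673469+-0.655977+-0.468555=2.5489
k=4 src: inc=-0.468555, refl=-0.468555·-0.428571=0.2008; V=3.017493+-0.468555+0.200809=2.7497
k=5 load: inc=0.200809, refl=0.200809·0.714286=0.1434; V=2.548938+0.200809+0.143435=2.8932
k=6 src: inc=0.143435, refl=0.143435·-0.428571=-0.0615; V=2.749747+0.143435+-0.061472=2.8317
k=7 load: inc=-0.061472, refl=-0.061472·0.714286=-0.0439; V=2.893182+-0.061472+-0.043909=2.7878

0 0 source 2.1429
1 4 load 3.6735
2 8 source 3.0175
3 12 load 2.5489
4 16 source 2.7497
5 20 load 2.8932
6 24 source 2.8317
7 28 load 2.7878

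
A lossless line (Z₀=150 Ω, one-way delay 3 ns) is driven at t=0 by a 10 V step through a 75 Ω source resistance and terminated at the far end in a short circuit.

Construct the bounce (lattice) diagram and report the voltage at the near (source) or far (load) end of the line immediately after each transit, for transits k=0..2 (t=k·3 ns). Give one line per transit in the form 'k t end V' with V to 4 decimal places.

Γ_L=-1.000000, Γ_S=-0.333333; launch V₁=10·150/225=6.666667
k=0 src: V=6.6667
k=1 load: inc=6.666667, refl=6.666667·-1.000000=-6.6667; V=0.000000+6.666667+-6.666667=0.0000
k=2 src: inc=-6.666667, refl=-6.666667·-0.333333=2.2222; V=6.666667+-6.666667+2.222222=2.2222

0 0 source 6.6667
1 3 load 0.0000
2 6 source 2.2222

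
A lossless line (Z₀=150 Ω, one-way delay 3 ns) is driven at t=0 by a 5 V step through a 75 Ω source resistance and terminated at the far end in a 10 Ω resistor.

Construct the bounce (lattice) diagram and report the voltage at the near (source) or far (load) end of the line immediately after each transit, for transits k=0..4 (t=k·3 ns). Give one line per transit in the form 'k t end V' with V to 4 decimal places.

0 0 source 3.3333
1 3 load 0.4167
2 6 source 1.3889
3 9 load 0.5382
4 12 source 0.8218

Γ_L=-0.875000, Γ_S=-0.333333; launch V₁=5·150/225=3.333333
k=0 src: V=3.3333
k=1 load: inc=3.333333, refl=3.333333·-0.875000=-2.9167; V=0.000000+3.333333+-2.916667=0.4167
k=2 src: inc=-2.916667, refl=-2.916667·-0.333333=0.9722; V=3.333333+-2.916667+0.972222=1.3889
k=3 load: inc=0.972222, refl=0.972222·-0.875000=-0.8507; V=0.416667+0.972222+-0.850694=0.5382
k=4 src: inc=-0.850694, refl=-0.850694·-0.333333=0.2836; V=1.388889+-0.850694+0.283565=0.8218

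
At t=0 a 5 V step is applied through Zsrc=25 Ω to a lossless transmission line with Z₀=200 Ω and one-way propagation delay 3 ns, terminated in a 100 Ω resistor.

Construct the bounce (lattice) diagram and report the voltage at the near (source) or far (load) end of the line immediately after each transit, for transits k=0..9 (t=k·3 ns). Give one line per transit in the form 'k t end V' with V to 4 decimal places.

Γ_L=-0.333333, Γ_S=-0.777778; launch V₁=5·200/225=4.444444
k=0 src: V=4.4444
k=1 load: inc=4.444444, refl=4.444444·-0.333333=-1.4815; V=0.000000+4.444444+-1.481481=2.9630
k=2 src: inc=-1.481481, refl=-1.481481·-0.777778=1.1523; V=4.444444+-1.481481+1.152263=4.1152
k=3 load: inc=1.152263, refl=1.152263·-0.333333=-0.3841; V=2.962963+1.152263+-0.384088=3.7311
k=4 src: inc=-0.384088, refl=-0.384088·-0.777778=0.2987; V=4.115226+-0.384088+0.298735=4.0299
k=5 load: inc=0.298735, refl=0.298735·-0.333333=-0.0996; V=3.731139+0.298735+-0.099578=3.9303
k=6 src: inc=-0.099578, refl=-0.099578·-0.777778=0.0774; V=4.029873+-0.099578+0.077450=4.0077
k=7 load: inc=0.077450, refl=0.077450·-0.333333=-0.0258; V=3.930295+0.077450+-0.025817=3.9819
k=8 src: inc=-0.025817, refl=-0.025817·-0.777778=0.0201; V=4.007745+-0.025817+0.020080=4.0020
k=9 load: inc=0.020080, refl=0.020080·-0.333333=-0.0067; V=3.981928+0.020080+-0.006693=3.9953

0 0 source 4.4444
1 3 load 2.9630
2 6 source 4.1152
3 9 load 3.7311
4 12 source 4.0299
5 15 load 3.9303
6 18 source 4.0077
7 21 load 3.9819
8 24 source 4.0020
9 27 load 3.9953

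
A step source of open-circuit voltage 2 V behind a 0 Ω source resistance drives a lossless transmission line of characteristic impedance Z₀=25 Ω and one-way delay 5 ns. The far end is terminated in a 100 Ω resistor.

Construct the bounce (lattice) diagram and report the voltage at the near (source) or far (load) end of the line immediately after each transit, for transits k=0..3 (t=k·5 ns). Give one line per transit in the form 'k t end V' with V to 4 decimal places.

0 0 source 2.0000
1 5 load 3.2000
2 10 source 2.0000
3 15 load 1.2800

Γ_L=0.600000, Γ_S=-1.000000; launch V₁=2·25/25=2.000000
k=0 src: V=2.0000
k=1 load: inc=2.000000, refl=2.000000·0.600000=1.2000; V=0.000000+2.000000+1.200000=3.2000
k=2 src: inc=1.200000, refl=1.200000·-1.000000=-1.2000; V=2.000000+1.200000+-1.200000=2.0000
k=3 load: inc=-1.200000, refl=-1.200000·0.600000=-0.7200; V=3.200000+-1.200000+-0.720000=1.2800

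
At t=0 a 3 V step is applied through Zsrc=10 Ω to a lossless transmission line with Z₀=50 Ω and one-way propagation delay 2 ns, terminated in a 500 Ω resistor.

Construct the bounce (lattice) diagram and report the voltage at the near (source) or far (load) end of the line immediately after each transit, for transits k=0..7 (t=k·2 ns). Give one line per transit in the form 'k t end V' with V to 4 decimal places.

0 0 source 2.5000
1 2 load 4.5455
2 4 source 3.1818
3 6 load 2.0661
4 8 source 2.8099
5 10 load 3.4185
6 12 source 3.0128
7 14 load 2.6808

Γ_L=0.818182, Γ_S=-0.666667; launch V₁=3·50/60=2.500000
k=0 src: V=2.5000
k=1 load: inc=2.500000, refl=2.500000·0.818182=2.0455; V=0.000000+2.500000+2.045455=4.5455
k=2 src: inc=2.045455, refl=2.045455·-0.666667=-1.3636; V=2.500000+2.045455+-1.363636=3.1818
k=3 load: inc=-1.363636, refl=-1.363636·0.818182=-1.1157; V=4.545455+-1.363636+-1.115702=2.0661
k=4 src: inc=-1.115702, refl=-1.115702·-0.666667=0.7438; V=3.181818+-1.115702+0.743802=2.8099
k=5 load: inc=0.743802, refl=0.743802·0.818182=0.6086; V=2.066116+0.743802+0.608565=3.4185
k=6 src: inc=0.608565, refl=0.608565·-0.666667=-0.4057; V=2.809917+0.608565+-0.405710=3.0128
k=7 load: inc=-0.405710, refl=-0.405710·0.818182=-0.3319; V=3.418482+-0.405710+-0.331945=2.6808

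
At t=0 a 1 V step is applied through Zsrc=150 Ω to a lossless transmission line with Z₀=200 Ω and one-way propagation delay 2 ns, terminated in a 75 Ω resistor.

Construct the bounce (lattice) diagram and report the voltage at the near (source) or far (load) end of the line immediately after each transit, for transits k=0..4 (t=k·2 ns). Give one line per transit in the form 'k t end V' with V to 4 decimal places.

Γ_L=-0.454545, Γ_S=-0.142857; launch V₁=1·200/350=0.571429
k=0 src: V=0.5714
k=1 load: inc=0.571429, refl=0.571429·-0.454545=-0.2597; V=0.000000+0.571429+-0.259740=0.3117
k=2 src: inc=-0.259740, refl=-0.259740·-0.142857=0.0371; V=0.571429+-0.259740+0.037106=0.3488
k=3 load: inc=0.037106, refl=0.037106·-0.454545=-0.0169; V=0.311688+0.037106+-0.016866=0.3319
k=4 src: inc=-0.016866, refl=-0.016866·-0.142857=0.0024; V=0.348794+-0.016866+0.002409=0.3343

0 0 source 0.5714
1 2 load 0.3117
2 4 source 0.3488
3 6 load 0.3319
4 8 source 0.3343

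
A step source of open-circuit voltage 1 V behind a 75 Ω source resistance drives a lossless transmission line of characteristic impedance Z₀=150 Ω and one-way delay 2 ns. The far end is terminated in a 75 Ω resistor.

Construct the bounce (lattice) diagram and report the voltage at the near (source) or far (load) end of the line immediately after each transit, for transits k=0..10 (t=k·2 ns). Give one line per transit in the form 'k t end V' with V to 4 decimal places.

0 0 source 0.6667
1 2 load 0.4444
2 4 source 0.5185
3 6 load 0.4938
4 8 source 0.5021
5 10 load 0.4993
6 12 source 0.5002
7 14 load 0.4999
8 16 source 0.5000
9 18 load 0.5000
10 20 source 0.5000

Γ_L=-0.333333, Γ_S=-0.333333; launch V₁=1·150/225=0.666667
k=0 src: V=0.6667
k=1 load: inc=0.666667, refl=0.666667·-0.333333=-0.2222; V=0.000000+0.666667+-0.222222=0.4444
k=2 src: inc=-0.222222, refl=-0.222222·-0.333333=0.0741; V=0.666667+-0.222222+0.074074=0.5185
k=3 load: inc=0.074074, refl=0.074074·-0.333333=-0.0247; V=0.444444+0.074074+-0.024691=0.4938
k=4 src: inc=-0.024691, refl=-0.024691·-0.333333=0.0082; V=0.518519+-0.024691+0.008230=0.5021
k=5 load: inc=0.008230, refl=0.008230·-0.333333=-0.0027; V=0.493827+0.008230+-0.002743=0.4993
k=6 src: inc=-0.002743, refl=-0.002743·-0.333333=0.0009; V=0.502058+-0.002743+0.000914=0.5002
k=7 load: inc=0.000914, refl=0.000914·-0.333333=-0.0003; V=0.499314+0.000914+-0.000305=0.4999
k=8 src: inc=-0.000305, refl=-0.000305·-0.333333=0.0001; V=0.500229+-0.000305+0.000102=0.5000
k=9 load: inc=0.000102, refl=0.000102·-0.333333=-0.0000; V=0.499924+0.000102+-0.000034=0.5000
k=10 src: inc=-0.000034, refl=-0.000034·-0.333333=0.0000; V=0.500025+-0.000034+0.000011=0.5000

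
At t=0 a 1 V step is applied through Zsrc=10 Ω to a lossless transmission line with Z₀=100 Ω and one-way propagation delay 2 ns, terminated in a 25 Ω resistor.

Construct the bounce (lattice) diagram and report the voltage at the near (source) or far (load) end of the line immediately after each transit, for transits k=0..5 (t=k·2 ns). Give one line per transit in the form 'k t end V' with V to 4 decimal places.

0 0 source 0.9091
1 2 load 0.3636
2 4 source 0.8099
3 6 load 0.5421
4 8 source 0.7612
5 10 load 0.6298

Γ_L=-0.600000, Γ_S=-0.818182; launch V₁=1·100/110=0.909091
k=0 src: V=0.9091
k=1 load: inc=0.909091, refl=0.909091·-0.600000=-0.5455; V=0.000000+0.909091+-0.545455=0.3636
k=2 src: inc=-0.545455, refl=-0.545455·-0.818182=0.4463; V=0.909091+-0.545455+0.446281=0.8099
k=3 load: inc=0.446281, refl=0.446281·-0.600000=-0.2678; V=0.363636+0.446281+-0.267769=0.5421
k=4 src: inc=-0.267769, refl=-0.267769·-0.818182=0.2191; V=0.809917+-0.267769+0.219083=0.7612
k=5 load: inc=0.219083, refl=0.219083·-0.600000=-0.1315; V=0.542149+0.219083+-0.131450=0.6298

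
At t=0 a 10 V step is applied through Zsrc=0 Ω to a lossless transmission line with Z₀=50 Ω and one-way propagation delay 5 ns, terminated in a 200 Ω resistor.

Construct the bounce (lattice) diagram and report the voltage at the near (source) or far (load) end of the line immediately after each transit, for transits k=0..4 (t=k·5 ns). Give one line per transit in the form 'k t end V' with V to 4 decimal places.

0 0 source 10.0000
1 5 load 16.0000
2 10 source 10.0000
3 15 load 6.4000
4 20 source 10.0000

Γ_L=0.600000, Γ_S=-1.000000; launch V₁=10·50/50=10.000000
k=0 src: V=10.0000
k=1 load: inc=10.000000, refl=10.000000·0.600000=6.0000; V=0.000000+10.000000+6.000000=16.0000
k=2 src: inc=6.000000, refl=6.000000·-1.000000=-6.0000; V=10.000000+6.000000+-6.000000=10.0000
k=3 load: inc=-6.000000, refl=-6.000000·0.600000=-3.6000; V=16.000000+-6.000000+-3.600000=6.4000
k=4 src: inc=-3.600000, refl=-3.600000·-1.000000=3.6000; V=10.000000+-3.600000+3.600000=10.0000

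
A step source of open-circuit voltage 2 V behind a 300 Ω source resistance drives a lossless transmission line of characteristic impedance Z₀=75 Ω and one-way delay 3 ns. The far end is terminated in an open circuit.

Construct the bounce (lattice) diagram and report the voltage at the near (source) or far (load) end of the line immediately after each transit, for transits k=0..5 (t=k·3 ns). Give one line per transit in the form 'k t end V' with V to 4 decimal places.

Γ_L=1.000000, Γ_S=0.600000; launch V₁=2·75/375=0.400000
k=0 src: V=0.4000
k=1 load: inc=0.400000, refl=0.400000·1.000000=0.4000; V=0.000000+0.400000+0.400000=0.8000
k=2 src: inc=0.400000, refl=0.400000·0.600000=0.2400; V=0.400000+0.400000+0.240000=1.0400
k=3 load: inc=0.240000, refl=0.240000·1.000000=0.2400; V=0.800000+0.240000+0.240000=1.2800
k=4 src: inc=0.240000, refl=0.240000·0.600000=0.1440; V=1.040000+0.240000+0.144000=1.4240
k=5 load: inc=0.144000, refl=0.144000·1.000000=0.1440; V=1.280000+0.144000+0.144000=1.5680

0 0 source 0.4000
1 3 load 0.8000
2 6 source 1.0400
3 9 load 1.2800
4 12 source 1.4240
5 15 load 1.5680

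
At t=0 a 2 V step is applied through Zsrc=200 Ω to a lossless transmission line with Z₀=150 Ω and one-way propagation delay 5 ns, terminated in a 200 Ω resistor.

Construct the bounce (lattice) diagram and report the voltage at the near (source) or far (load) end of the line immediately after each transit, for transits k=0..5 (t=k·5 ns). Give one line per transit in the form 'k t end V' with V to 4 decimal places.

Γ_L=0.142857, Γ_S=0.142857; launch V₁=2·150/350=0.857143
k=0 src: V=0.8571
k=1 load: inc=0.857143, refl=0.857143·0.142857=0.1224; V=0.000000+0.857143+0.122449=0.9796
k=2 src: inc=0.122449, refl=0.122449·0.142857=0.0175; V=0.857143+0.122449+0.017493=0.9971
k=3 load: inc=0.017493, refl=0.017493·0.142857=0.0025; V=0.979592+0.017493+0.002499=0.9996
k=4 src: inc=0.002499, refl=0.002499·0.142857=0.0004; V=0.997085+0.002499+0.000357=0.9999
k=5 load: inc=0.000357, refl=0.000357·0.142857=0.0001; V=0.999584+0.000357+0.000051=1.0000

0 0 source 0.8571
1 5 load 0.9796
2 10 source 0.9971
3 15 load 0.9996
4 20 source 0.9999
5 25 load 1.0000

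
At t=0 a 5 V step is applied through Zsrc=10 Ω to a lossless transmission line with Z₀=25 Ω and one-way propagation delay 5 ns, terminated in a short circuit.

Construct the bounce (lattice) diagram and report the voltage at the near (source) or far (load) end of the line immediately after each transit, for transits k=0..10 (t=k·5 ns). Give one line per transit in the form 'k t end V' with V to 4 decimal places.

0 0 source 3.5714
1 5 load 0.0000
2 10 source 1.5306
3 15 load 0.0000
4 20 source 0.6560
5 25 load 0.0000
6 30 source 0.2811
7 35 load 0.0000
8 40 source 0.1205
9 45 load 0.0000
10 50 source 0.0516

Γ_L=-1.000000, Γ_S=-0.428571; launch V₁=5·25/35=3.571429
k=0 src: V=3.5714
k=1 load: inc=3.571429, refl=3.571429·-1.000000=-3.5714; V=0.000000+3.571429+-3.571429=0.0000
k=2 src: inc=-3.571429, refl=-3.571429·-0.428571=1.5306; V=3.571429+-3.571429+1.530612=1.5306
k=3 load: inc=1.530612, refl=1.530612·-1.000000=-1.5306; V=0.000000+1.530612+-1.530612=0.0000
k=4 src: inc=-1.530612, refl=-1.530612·-0.428571=0.6560; V=1.530612+-1.530612+0.655977=0.6560
k=5 load: inc=0.655977, refl=0.655977·-1.000000=-0.6560; V=0.000000+0.655977+-0.655977=0.0000
k=6 src: inc=-0.655977, refl=-0.655977·-0.428571=0.2811; V=0.655977+-0.655977+0.281133=0.2811
k=7 load: inc=0.281133, refl=0.281133·-1.000000=-0.2811; V=0.000000+0.281133+-0.281133=0.0000
k=8 src: inc=-0.281133, refl=-0.281133·-0.428571=0.1205; V=0.281133+-0.281133+0.120486=0.1205
k=9 load: inc=0.120486, refl=0.120486·-1.000000=-0.1205; V=0.000000+0.120486+-0.120486=0.0000
k=10 src: inc=-0.120486, refl=-0.120486·-0.428571=0.0516; V=0.120486+-0.120486+0.051637=0.0516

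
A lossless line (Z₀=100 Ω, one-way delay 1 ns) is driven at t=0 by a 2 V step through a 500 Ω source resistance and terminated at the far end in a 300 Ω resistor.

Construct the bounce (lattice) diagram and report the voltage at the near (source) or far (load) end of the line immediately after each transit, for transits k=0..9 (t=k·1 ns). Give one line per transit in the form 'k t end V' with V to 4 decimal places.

Γ_L=0.500000, Γ_S=0.666667; launch V₁=2·100/600=0.333333
k=0 src: V=0.3333
k=1 load: inc=0.333333, refl=0.333333·0.500000=0.1667; V=0.000000+0.333333+0.166667=0.5000
k=2 src: inc=0.166667, refl=0.166667·0.666667=0.1111; V=0.333333+0.166667+0.111111=0.6111
k=3 load: inc=0.111111, refl=0.111111·0.500000=0.0556; V=0.500000+0.111111+0.055556=0.6667
k=4 src: inc=0.055556, refl=0.055556·0.666667=0.0370; V=0.611111+0.055556+0.037037=0.7037
k=5 load: inc=0.037037, refl=0.037037·0.500000=0.0185; V=0.666667+0.037037+0.018519=0.7222
k=6 src: inc=0.018519, refl=0.018519·0.666667=0.0123; V=0.703704+0.018519+0.012346=0.7346
k=7 load: inc=0.012346, refl=0.012346·0.500000=0.0062; V=0.722222+0.012346+0.006173=0.7407
k=8 src: inc=0.006173, refl=0.006173·0.666667=0.0041; V=0.734568+0.006173+0.004115=0.7449
k=9 load: inc=0.004115, refl=0.004115·0.500000=0.0021; V=0.740741+0.004115+0.002058=0.7469

0 0 source 0.3333
1 1 load 0.5000
2 2 source 0.6111
3 3 load 0.6667
4 4 source 0.7037
5 5 load 0.7222
6 6 source 0.7346
7 7 load 0.7407
8 8 source 0.7449
9 9 load 0.7469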